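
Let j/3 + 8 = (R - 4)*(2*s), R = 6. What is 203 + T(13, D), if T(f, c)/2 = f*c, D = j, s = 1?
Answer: -109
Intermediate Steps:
j = -12 (j = -24 + 3*((6 - 4)*(2*1)) = -24 + 3*(2*2) = -24 + 3*4 = -24 + 12 = -12)
D = -12
T(f, c) = 2*c*f (T(f, c) = 2*(f*c) = 2*(c*f) = 2*c*f)
203 + T(13, D) = 203 + 2*(-12)*13 = 203 - 312 = -109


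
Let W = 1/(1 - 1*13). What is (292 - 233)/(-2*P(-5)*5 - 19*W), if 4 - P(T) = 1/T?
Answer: -708/485 ≈ -1.4598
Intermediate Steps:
W = -1/12 (W = 1/(1 - 13) = 1/(-12) = -1/12 ≈ -0.083333)
P(T) = 4 - 1/T
(292 - 233)/(-2*P(-5)*5 - 19*W) = (292 - 233)/(-2*(4 - 1/(-5))*5 - 19*(-1/12)) = 59/(-2*(4 - 1*(-⅕))*5 + 19/12) = 59/(-2*(4 + ⅕)*5 + 19/12) = 59/(-2*21/5*5 + 19/12) = 59/(-42/5*5 + 19/12) = 59/(-42 + 19/12) = 59/(-485/12) = 59*(-12/485) = -708/485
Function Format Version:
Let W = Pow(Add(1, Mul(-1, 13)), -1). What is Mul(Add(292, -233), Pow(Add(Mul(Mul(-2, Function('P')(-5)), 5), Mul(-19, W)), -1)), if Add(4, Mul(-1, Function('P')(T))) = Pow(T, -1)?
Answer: Rational(-708, 485) ≈ -1.4598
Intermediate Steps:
W = Rational(-1, 12) (W = Pow(Add(1, -13), -1) = Pow(-12, -1) = Rational(-1, 12) ≈ -0.083333)
Function('P')(T) = Add(4, Mul(-1, Pow(T, -1)))
Mul(Add(292, -233), Pow(Add(Mul(Mul(-2, Function('P')(-5)), 5), Mul(-19, W)), -1)) = Mul(Add(292, -233), Pow(Add(Mul(Mul(-2, Add(4, Mul(-1, Pow(-5, -1)))), 5), Mul(-19, Rational(-1, 12))), -1)) = Mul(59, Pow(Add(Mul(Mul(-2, Add(4, Mul(-1, Rational(-1, 5)))), 5), Rational(19, 12)), -1)) = Mul(59, Pow(Add(Mul(Mul(-2, Add(4, Rational(1, 5))), 5), Rational(19, 12)), -1)) = Mul(59, Pow(Add(Mul(Mul(-2, Rational(21, 5)), 5), Rational(19, 12)), -1)) = Mul(59, Pow(Add(Mul(Rational(-42, 5), 5), Rational(19, 12)), -1)) = Mul(59, Pow(Add(-42, Rational(19, 12)), -1)) = Mul(59, Pow(Rational(-485, 12), -1)) = Mul(59, Rational(-12, 485)) = Rational(-708, 485)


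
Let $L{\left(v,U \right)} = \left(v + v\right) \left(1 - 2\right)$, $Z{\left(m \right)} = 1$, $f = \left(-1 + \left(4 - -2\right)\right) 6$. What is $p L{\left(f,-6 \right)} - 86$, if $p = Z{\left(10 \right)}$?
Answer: $-146$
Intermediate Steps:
$f = 30$ ($f = \left(-1 + \left(4 + 2\right)\right) 6 = \left(-1 + 6\right) 6 = 5 \cdot 6 = 30$)
$p = 1$
$L{\left(v,U \right)} = - 2 v$ ($L{\left(v,U \right)} = 2 v \left(-1\right) = - 2 v$)
$p L{\left(f,-6 \right)} - 86 = 1 \left(\left(-2\right) 30\right) - 86 = 1 \left(-60\right) - 86 = -60 - 86 = -146$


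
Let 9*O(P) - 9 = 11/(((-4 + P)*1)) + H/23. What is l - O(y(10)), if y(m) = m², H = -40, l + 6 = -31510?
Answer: -626302237/19872 ≈ -31517.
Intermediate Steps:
l = -31516 (l = -6 - 31510 = -31516)
O(P) = 167/207 + 11/(9*(-4 + P)) (O(P) = 1 + (11/(((-4 + P)*1)) - 40/23)/9 = 1 + (11/(-4 + P) - 40*1/23)/9 = 1 + (11/(-4 + P) - 40/23)/9 = 1 + (-40/23 + 11/(-4 + P))/9 = 1 + (-40/207 + 11/(9*(-4 + P))) = 167/207 + 11/(9*(-4 + P)))
l - O(y(10)) = -31516 - (-415 + 167*10²)/(207*(-4 + 10²)) = -31516 - (-415 + 167*100)/(207*(-4 + 100)) = -31516 - (-415 + 16700)/(207*96) = -31516 - 16285/(207*96) = -31516 - 1*16285/19872 = -31516 - 16285/19872 = -626302237/19872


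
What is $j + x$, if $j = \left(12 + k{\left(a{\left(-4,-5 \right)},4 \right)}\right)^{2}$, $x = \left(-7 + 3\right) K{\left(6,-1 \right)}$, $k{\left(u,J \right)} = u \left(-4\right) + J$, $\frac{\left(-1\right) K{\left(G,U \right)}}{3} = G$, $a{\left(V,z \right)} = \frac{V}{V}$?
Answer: $216$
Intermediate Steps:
$a{\left(V,z \right)} = 1$
$K{\left(G,U \right)} = - 3 G$
$k{\left(u,J \right)} = J - 4 u$ ($k{\left(u,J \right)} = - 4 u + J = J - 4 u$)
$x = 72$ ($x = \left(-7 + 3\right) \left(\left(-3\right) 6\right) = \left(-4\right) \left(-18\right) = 72$)
$j = 144$ ($j = \left(12 + \left(4 - 4\right)\right)^{2} = \left(12 + 0\right)^{2} = 12^{2} = 144$)
$j + x = 144 + 72 = 216$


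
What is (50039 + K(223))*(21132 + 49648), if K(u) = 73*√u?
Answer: 3541760420 + 5166940*√223 ≈ 3.6189e+9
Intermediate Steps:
(50039 + K(223))*(21132 + 49648) = (50039 + 73*√223)*(21132 + 49648) = (50039 + 73*√223)*70780 = 3541760420 + 5166940*√223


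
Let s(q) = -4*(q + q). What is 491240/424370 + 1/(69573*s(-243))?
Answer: 6644016719525/5739600515544 ≈ 1.1576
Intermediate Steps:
s(q) = -8*q
491240/424370 + 1/(69573*s(-243)) = 491240/424370 + 1/(69573*((-8*(-243)))) = 491240*(1/424370) + (1/69573)/1944 = 49124/42437 + (1/69573)*(1/1944) = 49124/42437 + 1/135249912 = 6644016719525/5739600515544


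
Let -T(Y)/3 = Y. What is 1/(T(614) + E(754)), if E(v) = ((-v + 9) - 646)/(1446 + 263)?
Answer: -1709/3149369 ≈ -0.00054265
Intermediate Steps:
T(Y) = -3*Y
E(v) = -637/1709 - v/1709 (E(v) = ((9 - v) - 646)/1709 = (-637 - v)*(1/1709) = -637/1709 - v/1709)
1/(T(614) + E(754)) = 1/(-3*614 + (-637/1709 - 1/1709*754)) = 1/(-1842 + (-637/1709 - 754/1709)) = 1/(-1842 - 1391/1709) = 1/(-3149369/1709) = -1709/3149369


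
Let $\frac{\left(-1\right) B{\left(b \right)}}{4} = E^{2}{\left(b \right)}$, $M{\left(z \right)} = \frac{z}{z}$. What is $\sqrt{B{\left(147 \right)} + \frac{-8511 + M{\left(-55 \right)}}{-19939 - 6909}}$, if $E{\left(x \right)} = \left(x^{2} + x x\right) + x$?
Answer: $\frac{i \sqrt{84719346496604455}}{3356} \approx 86730.0 i$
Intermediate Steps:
$M{\left(z \right)} = 1$
$E{\left(x \right)} = x + 2 x^{2}$ ($E{\left(x \right)} = \left(x^{2} + x^{2}\right) + x = 2 x^{2} + x = x + 2 x^{2}$)
$B{\left(b \right)} = - 4 b^{2} \left(1 + 2 b\right)^{2}$ ($B{\left(b \right)} = - 4 \left(b \left(1 + 2 b\right)\right)^{2} = - 4 b^{2} \left(1 + 2 b\right)^{2}$)
$\sqrt{B{\left(147 \right)} + \frac{-8511 + M{\left(-55 \right)}}{-19939 - 6909}} = \sqrt{- 4 \cdot 147^{2} \left(1 + 2 \cdot 147\right)^{2} + \frac{-8511 + 1}{-19939 - 6909}} = \sqrt{\left(-4\right) 21609 \left(1 + 294\right)^{2} - \frac{8510}{-26848}} = \sqrt{\left(-4\right) 21609 \cdot 295^{2} - - \frac{4255}{13424}} = \sqrt{\left(-4\right) 21609 \cdot 87025 + \frac{4255}{13424}} = \sqrt{-7522092900 + \frac{4255}{13424}} = \sqrt{- \frac{100976575085345}{13424}} = \frac{i \sqrt{84719346496604455}}{3356}$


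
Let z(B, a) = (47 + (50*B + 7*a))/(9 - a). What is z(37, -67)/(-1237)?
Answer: -357/23503 ≈ -0.015190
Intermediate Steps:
z(B, a) = (47 + 7*a + 50*B)/(9 - a) (z(B, a) = (47 + (7*a + 50*B))/(9 - a) = (47 + 7*a + 50*B)/(9 - a))
z(37, -67)/(-1237) = ((-47 - 50*37 - 7*(-67))/(-9 - 67))/(-1237) = ((-47 - 1850 + 469)/(-76))*(-1/1237) = -1/76*(-1428)*(-1/1237) = (357/19)*(-1/1237) = -357/23503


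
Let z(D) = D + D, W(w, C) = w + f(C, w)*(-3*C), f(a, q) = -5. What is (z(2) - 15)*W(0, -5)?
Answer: 825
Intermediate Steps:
W(w, C) = w + 15*C (W(w, C) = w - (-15)*C = w + 15*C)
z(D) = 2*D
(z(2) - 15)*W(0, -5) = (2*2 - 15)*(0 + 15*(-5)) = (4 - 15)*(0 - 75) = -11*(-75) = 825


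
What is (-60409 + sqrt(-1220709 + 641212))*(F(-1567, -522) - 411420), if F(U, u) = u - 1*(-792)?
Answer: 24837160350 - 411150*I*sqrt(579497) ≈ 2.4837e+10 - 3.1299e+8*I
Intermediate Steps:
F(U, u) = 792 + u (F(U, u) = u + 792 = 792 + u)
(-60409 + sqrt(-1220709 + 641212))*(F(-1567, -522) - 411420) = (-60409 + sqrt(-1220709 + 641212))*((792 - 522) - 411420) = (-60409 + sqrt(-579497))*(270 - 411420) = (-60409 + I*sqrt(579497))*(-411150) = 24837160350 - 411150*I*sqrt(579497)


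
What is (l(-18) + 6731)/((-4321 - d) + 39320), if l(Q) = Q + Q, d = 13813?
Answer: 6695/21186 ≈ 0.31601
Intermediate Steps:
l(Q) = 2*Q
(l(-18) + 6731)/((-4321 - d) + 39320) = (2*(-18) + 6731)/((-4321 - 1*13813) + 39320) = (-36 + 6731)/((-4321 - 13813) + 39320) = 6695/(-18134 + 39320) = 6695/21186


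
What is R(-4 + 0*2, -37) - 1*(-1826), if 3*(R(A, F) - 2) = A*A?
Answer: 5500/3 ≈ 1833.3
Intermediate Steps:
R(A, F) = 2 + A²/3 (R(A, F) = 2 + (A*A)/3 = 2 + A²/3)
R(-4 + 0*2, -37) - 1*(-1826) = (2 + (-4 + 0*2)²/3) - 1*(-1826) = (2 + (-4 + 0)²/3) + 1826 = (2 + (⅓)*(-4)²) + 1826 = (2 + (⅓)*16) + 1826 = (2 + 16/3) + 1826 = 22/3 + 1826 = 5500/3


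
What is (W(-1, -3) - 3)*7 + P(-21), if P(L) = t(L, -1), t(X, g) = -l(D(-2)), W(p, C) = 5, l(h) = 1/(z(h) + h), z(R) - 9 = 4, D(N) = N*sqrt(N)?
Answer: 2465/177 - 2*I*sqrt(2)/177 ≈ 13.927 - 0.01598*I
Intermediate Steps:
D(N) = N**(3/2)
z(R) = 13 (z(R) = 9 + 4 = 13)
l(h) = 1/(13 + h)
t(X, g) = -1/(13 - 2*I*sqrt(2)) (t(X, g) = -1/(13 + (-2)**(3/2)) = -1/(13 - 2*I*sqrt(2)))
P(L) = -13/177 - 2*I*sqrt(2)/177
(W(-1, -3) - 3)*7 + P(-21) = (5 - 3)*7 + (-13/177 - 2*I*sqrt(2)/177) = 2*7 + (-13/177 - 2*I*sqrt(2)/177) = 14 + (-13/177 - 2*I*sqrt(2)/177) = 2465/177 - 2*I*sqrt(2)/177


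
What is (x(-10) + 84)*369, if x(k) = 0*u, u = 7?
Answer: 30996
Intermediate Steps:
x(k) = 0 (x(k) = 0*7 = 0)
(x(-10) + 84)*369 = (0 + 84)*369 = 84*369 = 30996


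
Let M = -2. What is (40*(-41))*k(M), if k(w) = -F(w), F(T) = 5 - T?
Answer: 11480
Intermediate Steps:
k(w) = -5 + w (k(w) = -(5 - w) = -5 + w)
(40*(-41))*k(M) = (40*(-41))*(-5 - 2) = -1640*(-7) = 11480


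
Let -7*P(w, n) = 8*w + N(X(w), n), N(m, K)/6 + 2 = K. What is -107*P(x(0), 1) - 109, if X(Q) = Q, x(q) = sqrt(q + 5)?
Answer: -1405/7 + 856*sqrt(5)/7 ≈ 72.725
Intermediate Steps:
x(q) = sqrt(5 + q)
N(m, K) = -12 + 6*K
P(w, n) = 12/7 - 8*w/7 - 6*n/7 (P(w, n) = -(8*w + (-12 + 6*n))/7 = -(-12 + 6*n + 8*w)/7 = 12/7 - 8*w/7 - 6*n/7)
-107*P(x(0), 1) - 109 = -107*(12/7 - 8*sqrt(5 + 0)/7 - 6/7*1) - 109 = -107*(12/7 - 8*sqrt(5)/7 - 6/7) - 109 = -107*(6/7 - 8*sqrt(5)/7) - 109 = (-642/7 + 856*sqrt(5)/7) - 109 = -1405/7 + 856*sqrt(5)/7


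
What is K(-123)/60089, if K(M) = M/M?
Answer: 1/60089 ≈ 1.6642e-5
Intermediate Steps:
K(M) = 1
K(-123)/60089 = 1/60089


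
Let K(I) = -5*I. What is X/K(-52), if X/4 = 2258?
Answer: 2258/65 ≈ 34.738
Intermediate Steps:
X = 9032 (X = 4*2258 = 9032)
X/K(-52) = 9032/((-5*(-52))) = 9032/260 = 9032*(1/260) = 2258/65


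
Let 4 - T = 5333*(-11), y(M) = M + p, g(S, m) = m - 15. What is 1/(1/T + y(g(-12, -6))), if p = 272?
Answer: 58667/14725418 ≈ 0.0039841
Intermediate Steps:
g(S, m) = -15 + m
y(M) = 272 + M (y(M) = M + 272 = 272 + M)
T = 58667 (T = 4 - 5333*(-11) = 4 - 1*(-58663) = 4 + 58663 = 58667)
1/(1/T + y(g(-12, -6))) = 1/(1/58667 + (272 + (-15 - 6))) = 1/(1/58667 + (272 - 21)) = 1/(1/58667 + 251) = 1/(14725418/58667) = 58667/14725418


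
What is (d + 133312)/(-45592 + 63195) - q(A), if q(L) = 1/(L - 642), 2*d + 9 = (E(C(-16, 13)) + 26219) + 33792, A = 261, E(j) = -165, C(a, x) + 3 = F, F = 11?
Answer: 124416847/13413486 ≈ 9.2755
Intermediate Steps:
C(a, x) = 8 (C(a, x) = -3 + 11 = 8)
d = 59837/2 (d = -9/2 + ((-165 + 26219) + 33792)/2 = -9/2 + (26054 + 33792)/2 = -9/2 + (½)*59846 = -9/2 + 29923 = 59837/2 ≈ 29919.)
q(L) = 1/(-642 + L)
(d + 133312)/(-45592 + 63195) - q(A) = (59837/2 + 133312)/(-45592 + 63195) - 1/(-642 + 261) = (326461/2)/17603 - 1/(-381) = (326461/2)*(1/17603) - 1*(-1/381) = 326461/35206 + 1/381 = 124416847/13413486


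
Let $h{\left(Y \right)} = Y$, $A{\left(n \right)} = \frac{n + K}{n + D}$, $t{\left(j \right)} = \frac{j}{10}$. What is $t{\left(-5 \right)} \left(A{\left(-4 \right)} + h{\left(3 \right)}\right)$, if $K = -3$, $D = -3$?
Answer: $-2$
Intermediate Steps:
$t{\left(j \right)} = \frac{j}{10}$ ($t{\left(j \right)} = j \frac{1}{10} = \frac{j}{10}$)
$A{\left(n \right)} = 1$ ($A{\left(n \right)} = \frac{n - 3}{n - 3} = \frac{-3 + n}{-3 + n} = 1$)
$t{\left(-5 \right)} \left(A{\left(-4 \right)} + h{\left(3 \right)}\right) = \frac{1}{10} \left(-5\right) \left(1 + 3\right) = \left(- \frac{1}{2}\right) 4 = -2$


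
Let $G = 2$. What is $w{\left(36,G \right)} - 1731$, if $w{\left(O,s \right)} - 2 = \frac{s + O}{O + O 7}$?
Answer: $- \frac{248957}{144} \approx -1728.9$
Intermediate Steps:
$w{\left(O,s \right)} = 2 + \frac{O + s}{8 O}$ ($w{\left(O,s \right)} = 2 + \frac{s + O}{O + O 7} = 2 + \frac{O + s}{O + 7 O} = 2 + \frac{O + s}{8 O}$)
$w{\left(36,G \right)} - 1731 = \frac{2 + 17 \cdot 36}{8 \cdot 36} - 1731 = \frac{1}{8} \cdot \frac{1}{36} \left(2 + 612\right) - 1731 = \frac{1}{8} \cdot \frac{1}{36} \cdot 614 - 1731 = \frac{307}{144} - 1731 = - \frac{248957}{144}$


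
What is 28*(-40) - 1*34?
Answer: -1154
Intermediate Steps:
28*(-40) - 1*34 = -1120 - 34 = -1154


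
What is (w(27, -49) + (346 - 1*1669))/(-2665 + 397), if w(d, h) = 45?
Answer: 71/126 ≈ 0.56349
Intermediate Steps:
(w(27, -49) + (346 - 1*1669))/(-2665 + 397) = (45 + (346 - 1*1669))/(-2665 + 397) = (45 + (346 - 1669))/(-2268) = (45 - 1323)*(-1/2268) = -1278*(-1/2268) = 71/126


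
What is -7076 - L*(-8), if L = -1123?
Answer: -16060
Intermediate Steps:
-7076 - L*(-8) = -7076 - (-1123)*(-8) = -7076 - 1*8984 = -7076 - 8984 = -16060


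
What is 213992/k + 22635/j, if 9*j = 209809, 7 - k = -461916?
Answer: 138998091473/96915602707 ≈ 1.4342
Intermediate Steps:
k = 461923 (k = 7 - 1*(-461916) = 7 + 461916 = 461923)
j = 209809/9 (j = (1/9)*209809 = 209809/9 ≈ 23312.)
213992/k + 22635/j = 213992/461923 + 22635/(209809/9) = 213992*(1/461923) + 22635*(9/209809) = 213992/461923 + 203715/209809 = 138998091473/96915602707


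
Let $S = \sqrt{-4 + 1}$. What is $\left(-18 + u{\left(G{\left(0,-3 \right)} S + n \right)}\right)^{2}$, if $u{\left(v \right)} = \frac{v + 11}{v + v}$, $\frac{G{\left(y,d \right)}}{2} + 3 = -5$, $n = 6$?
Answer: $\frac{- 901199 i + 222880 \sqrt{3}}{48 \left(- 61 i + 16 \sqrt{3}\right)} \approx 304.78 - 6.6197 i$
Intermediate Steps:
$G{\left(y,d \right)} = -16$ ($G{\left(y,d \right)} = -6 + 2 \left(-5\right) = -6 - 10 = -16$)
$S = i \sqrt{3}$ ($S = \sqrt{-3} = i \sqrt{3} \approx 1.732 i$)
$u{\left(v \right)} = \frac{11 + v}{2 v}$
$\left(-18 + u{\left(G{\left(0,-3 \right)} S + n \right)}\right)^{2} = \left(-18 + \frac{11 + \left(- 16 i \sqrt{3} + 6\right)}{2 \left(- 16 i \sqrt{3} + 6\right)}\right)^{2} = \left(-18 + \frac{11 + \left(6 - 16 i \sqrt{3}\right)}{2 \left(6 - 16 i \sqrt{3}\right)}\right)^{2} = \left(-18 + \frac{17 - 16 i \sqrt{3}}{2 \left(6 - 16 i \sqrt{3}\right)}\right)^{2}$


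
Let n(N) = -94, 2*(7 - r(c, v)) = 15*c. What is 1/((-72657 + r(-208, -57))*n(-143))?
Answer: 1/6682460 ≈ 1.4965e-7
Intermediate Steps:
r(c, v) = 7 - 15*c/2
1/((-72657 + r(-208, -57))*n(-143)) = 1/((-72657 + (7 - 15/2*(-208)))*(-94)) = -1/94/(-72657 + (7 + 1560)) = -1/94/(-72657 + 1567) = -1/94/(-71090) = -1/71090*(-1/94) = 1/6682460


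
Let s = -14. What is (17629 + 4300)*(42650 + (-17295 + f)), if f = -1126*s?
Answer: 901698551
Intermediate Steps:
f = 15764 (f = -1126*(-14) = 15764)
(17629 + 4300)*(42650 + (-17295 + f)) = (17629 + 4300)*(42650 + (-17295 + 15764)) = 21929*(42650 - 1531) = 21929*41119 = 901698551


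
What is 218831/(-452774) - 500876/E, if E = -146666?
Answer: 97344281289/33203275742 ≈ 2.9318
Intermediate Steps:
218831/(-452774) - 500876/E = 218831/(-452774) - 500876/(-146666) = 218831*(-1/452774) - 500876*(-1/146666) = -218831/452774 + 250438/73333 = 97344281289/33203275742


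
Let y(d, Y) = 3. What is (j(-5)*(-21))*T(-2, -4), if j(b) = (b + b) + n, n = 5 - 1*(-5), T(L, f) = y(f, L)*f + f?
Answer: 0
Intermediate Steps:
T(L, f) = 4*f (T(L, f) = 3*f + f = 4*f)
n = 10 (n = 5 + 5 = 10)
j(b) = 10 + 2*b (j(b) = (b + b) + 10 = 2*b + 10 = 10 + 2*b)
(j(-5)*(-21))*T(-2, -4) = ((10 + 2*(-5))*(-21))*(4*(-4)) = ((10 - 10)*(-21))*(-16) = (0*(-21))*(-16) = 0*(-16) = 0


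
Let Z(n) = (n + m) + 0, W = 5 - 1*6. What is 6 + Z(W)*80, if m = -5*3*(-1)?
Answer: 1126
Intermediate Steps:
W = -1 (W = 5 - 6 = -1)
m = 15 (m = -15*(-1) = 15)
Z(n) = 15 + n (Z(n) = (n + 15) + 0 = (15 + n) + 0 = 15 + n)
6 + Z(W)*80 = 6 + (15 - 1)*80 = 6 + 14*80 = 6 + 1120 = 1126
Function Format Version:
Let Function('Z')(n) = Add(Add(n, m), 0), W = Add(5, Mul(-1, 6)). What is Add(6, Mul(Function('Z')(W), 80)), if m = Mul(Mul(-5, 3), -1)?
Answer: 1126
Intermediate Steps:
W = -1 (W = Add(5, -6) = -1)
m = 15 (m = Mul(-15, -1) = 15)
Function('Z')(n) = Add(15, n) (Function('Z')(n) = Add(Add(n, 15), 0) = Add(Add(15, n), 0) = Add(15, n))
Add(6, Mul(Function('Z')(W), 80)) = Add(6, Mul(Add(15, -1), 80)) = Add(6, Mul(14, 80)) = Add(6, 1120) = 1126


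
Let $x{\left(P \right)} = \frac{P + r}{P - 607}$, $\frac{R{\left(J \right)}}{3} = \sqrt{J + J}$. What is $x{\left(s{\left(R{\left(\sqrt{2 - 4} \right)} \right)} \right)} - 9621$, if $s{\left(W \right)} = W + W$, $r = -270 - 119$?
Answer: $- \frac{1306008738204154}{135754675969} - \frac{481931292 \cdot 2^{\frac{3}{4}} \sqrt{i}}{135754675969} - \frac{9527472 i \sqrt{2}}{135754675969} - \frac{188352 i \sqrt[4]{2} \sqrt{i}}{135754675969} \approx -9620.4 - 0.0043221 i$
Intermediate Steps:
$r = -389$
$R{\left(J \right)} = 3 \sqrt{2} \sqrt{J}$ ($R{\left(J \right)} = 3 \sqrt{J + J} = 3 \sqrt{2 J} = 3 \sqrt{2} \sqrt{J}$)
$s{\left(W \right)} = 2 W$
$x{\left(P \right)} = \frac{-389 + P}{-607 + P}$ ($x{\left(P \right)} = \frac{P - 389}{P - 607} = \frac{-389 + P}{-607 + P}$)
$x{\left(s{\left(R{\left(\sqrt{2 - 4} \right)} \right)} \right)} - 9621 = \frac{-389 + 2 \cdot 3 \sqrt{2} \sqrt{\sqrt{2 - 4}}}{-607 + 2 \cdot 3 \sqrt{2} \sqrt{\sqrt{2 - 4}}} - 9621 = \frac{-389 + 2 \cdot 3 \sqrt{2} \sqrt{\sqrt{-2}}}{-607 + 2 \cdot 3 \sqrt{2} \sqrt{\sqrt{-2}}} - 9621 = \frac{-389 + 2 \cdot 3 \sqrt{2} \sqrt{i \sqrt{2}}}{-607 + 2 \cdot 3 \sqrt{2} \sqrt{i \sqrt{2}}} - 9621 = \frac{-389 + 2 \cdot 3 \sqrt{2} \sqrt[4]{2} \sqrt{i}}{-607 + 2 \cdot 3 \sqrt{2} \sqrt[4]{2} \sqrt{i}} - 9621 = \frac{-389 + 2 \cdot 3 \cdot 2^{\frac{3}{4}} \sqrt{i}}{-607 + 2 \cdot 3 \cdot 2^{\frac{3}{4}} \sqrt{i}} - 9621 = \frac{-389 + 6 \cdot 2^{\frac{3}{4}} \sqrt{i}}{-607 + 6 \cdot 2^{\frac{3}{4}} \sqrt{i}} - 9621 = -9621 + \frac{-389 + 6 \cdot 2^{\frac{3}{4}} \sqrt{i}}{-607 + 6 \cdot 2^{\frac{3}{4}} \sqrt{i}}$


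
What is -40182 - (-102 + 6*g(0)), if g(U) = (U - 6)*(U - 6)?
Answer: -40296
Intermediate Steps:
g(U) = (-6 + U)² (g(U) = (-6 + U)*(-6 + U) = (-6 + U)²)
-40182 - (-102 + 6*g(0)) = -40182 - (-102 + 6*(-6 + 0)²) = -40182 - (-102 + 6*(-6)²) = -40182 - (-102 + 6*36) = -40182 - (-102 + 216) = -40182 - 1*114 = -40182 - 114 = -40296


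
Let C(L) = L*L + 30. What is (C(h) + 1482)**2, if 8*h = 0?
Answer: 2286144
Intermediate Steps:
h = 0 (h = (1/8)*0 = 0)
C(L) = 30 + L**2 (C(L) = L**2 + 30 = 30 + L**2)
(C(h) + 1482)**2 = ((30 + 0**2) + 1482)**2 = ((30 + 0) + 1482)**2 = (30 + 1482)**2 = 1512**2 = 2286144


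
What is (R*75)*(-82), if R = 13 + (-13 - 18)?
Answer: 110700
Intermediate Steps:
R = -18 (R = 13 - 31 = -18)
(R*75)*(-82) = -18*75*(-82) = -1350*(-82) = 110700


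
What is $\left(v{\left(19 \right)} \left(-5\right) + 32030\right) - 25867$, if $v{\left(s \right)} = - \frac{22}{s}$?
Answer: $\frac{117207}{19} \approx 6168.8$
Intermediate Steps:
$\left(v{\left(19 \right)} \left(-5\right) + 32030\right) - 25867 = \left(- \frac{22}{19} \left(-5\right) + 32030\right) - 25867 = \left(\left(-22\right) \frac{1}{19} \left(-5\right) + 32030\right) - 25867 = \left(\left(- \frac{22}{19}\right) \left(-5\right) + 32030\right) - 25867 = \left(\frac{110}{19} + 32030\right) - 25867 = \frac{608680}{19} - 25867 = \frac{117207}{19}$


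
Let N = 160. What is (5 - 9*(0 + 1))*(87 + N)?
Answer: -988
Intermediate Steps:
(5 - 9*(0 + 1))*(87 + N) = (5 - 9*(0 + 1))*(87 + 160) = (5 - 9*1)*247 = (5 - 9)*247 = -4*247 = -988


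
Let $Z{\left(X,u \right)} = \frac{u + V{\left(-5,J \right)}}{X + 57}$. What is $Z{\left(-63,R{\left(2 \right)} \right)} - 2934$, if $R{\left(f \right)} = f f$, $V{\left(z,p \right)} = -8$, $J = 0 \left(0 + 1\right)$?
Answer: $- \frac{8800}{3} \approx -2933.3$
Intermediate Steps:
$J = 0$ ($J = 0 \cdot 1 = 0$)
$R{\left(f \right)} = f^{2}$
$Z{\left(X,u \right)} = \frac{-8 + u}{57 + X}$ ($Z{\left(X,u \right)} = \frac{u - 8}{X + 57} = \frac{-8 + u}{57 + X}$)
$Z{\left(-63,R{\left(2 \right)} \right)} - 2934 = \frac{-8 + 2^{2}}{57 - 63} - 2934 = \frac{-8 + 4}{-6} - 2934 = \left(- \frac{1}{6}\right) \left(-4\right) - 2934 = \frac{2}{3} - 2934 = - \frac{8800}{3}$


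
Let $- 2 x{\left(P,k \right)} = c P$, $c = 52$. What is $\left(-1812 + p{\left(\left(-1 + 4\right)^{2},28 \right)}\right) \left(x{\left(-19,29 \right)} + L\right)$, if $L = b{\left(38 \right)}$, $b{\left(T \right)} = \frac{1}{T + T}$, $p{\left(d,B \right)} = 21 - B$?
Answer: $- \frac{68294355}{76} \approx -8.9861 \cdot 10^{5}$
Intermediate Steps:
$x{\left(P,k \right)} = - 26 P$ ($x{\left(P,k \right)} = - \frac{52 P}{2} = - 26 P$)
$b{\left(T \right)} = \frac{1}{2 T}$
$L = \frac{1}{76}$ ($L = \frac{1}{2 \cdot 38} = \frac{1}{2} \cdot \frac{1}{38} = \frac{1}{76} \approx 0.013158$)
$\left(-1812 + p{\left(\left(-1 + 4\right)^{2},28 \right)}\right) \left(x{\left(-19,29 \right)} + L\right) = \left(-1812 + \left(21 - 28\right)\right) \left(\left(-26\right) \left(-19\right) + \frac{1}{76}\right) = \left(-1812 + \left(21 - 28\right)\right) \left(494 + \frac{1}{76}\right) = \left(-1812 - 7\right) \frac{37545}{76} = \left(-1819\right) \frac{37545}{76} = - \frac{68294355}{76}$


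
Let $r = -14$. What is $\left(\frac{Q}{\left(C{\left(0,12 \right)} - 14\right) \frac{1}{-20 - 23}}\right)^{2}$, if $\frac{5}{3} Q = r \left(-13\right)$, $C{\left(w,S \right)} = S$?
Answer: $\frac{137804121}{25} \approx 5.5122 \cdot 10^{6}$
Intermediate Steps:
$Q = \frac{546}{5}$ ($Q = \frac{3 \left(\left(-14\right) \left(-13\right)\right)}{5} = \frac{3}{5} \cdot 182 = \frac{546}{5} \approx 109.2$)
$\left(\frac{Q}{\left(C{\left(0,12 \right)} - 14\right) \frac{1}{-20 - 23}}\right)^{2} = \left(\frac{546}{5 \frac{12 - 14}{-20 - 23}}\right)^{2} = \left(\frac{546}{5 \left(- \frac{2}{-43}\right)}\right)^{2} = \left(\frac{546}{5 \left(\left(-2\right) \left(- \frac{1}{43}\right)\right)}\right)^{2} = \left(\frac{546}{5 \cdot \frac{2}{43}}\right)^{2} = \left(\frac{546}{5} \cdot \frac{43}{2}\right)^{2} = \left(\frac{11739}{5}\right)^{2} = \frac{137804121}{25}$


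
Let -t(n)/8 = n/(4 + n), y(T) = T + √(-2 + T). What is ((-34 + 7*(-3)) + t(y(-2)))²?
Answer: 2961 + 880*I ≈ 2961.0 + 880.0*I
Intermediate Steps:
t(n) = -8*n/(4 + n)
((-34 + 7*(-3)) + t(y(-2)))² = ((-34 + 7*(-3)) - 8*(-2 + √(-2 - 2))/(4 + (-2 + √(-2 - 2))))² = ((-34 - 21) - 8*(-2 + √(-4))/(4 + (-2 + √(-4))))² = (-55 - 8*(-2 + 2*I)/(4 + (-2 + 2*I)))² = (-55 - 8*(-2 + 2*I)/(2 + 2*I))² = (-55 - 8*(-2 + 2*I)*(2 - 2*I)/8)² = (-55 - (-2 + 2*I)*(2 - 2*I))²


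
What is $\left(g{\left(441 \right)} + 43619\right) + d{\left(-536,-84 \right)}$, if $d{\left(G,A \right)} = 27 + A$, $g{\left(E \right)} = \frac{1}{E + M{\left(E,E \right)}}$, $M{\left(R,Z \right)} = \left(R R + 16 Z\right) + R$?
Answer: $\frac{8817776479}{202419} \approx 43562.0$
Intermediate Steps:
$M{\left(R,Z \right)} = R + R^{2} + 16 Z$ ($M{\left(R,Z \right)} = \left(R^{2} + 16 Z\right) + R = R + R^{2} + 16 Z$)
$g{\left(E \right)} = \frac{1}{E^{2} + 18 E}$ ($g{\left(E \right)} = \frac{1}{E + \left(E + E^{2} + 16 E\right)} = \frac{1}{E + \left(E^{2} + 17 E\right)} = \frac{1}{E^{2} + 18 E}$)
$\left(g{\left(441 \right)} + 43619\right) + d{\left(-536,-84 \right)} = \left(\frac{1}{441 \left(18 + 441\right)} + 43619\right) + \left(27 - 84\right) = \left(\frac{1}{441 \cdot 459} + 43619\right) - 57 = \left(\frac{1}{441} \cdot \frac{1}{459} + 43619\right) - 57 = \left(\frac{1}{202419} + 43619\right) - 57 = \frac{8829314362}{202419} - 57 = \frac{8817776479}{202419}$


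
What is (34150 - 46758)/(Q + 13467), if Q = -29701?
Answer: 6304/8117 ≈ 0.77664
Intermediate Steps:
(34150 - 46758)/(Q + 13467) = (34150 - 46758)/(-29701 + 13467) = -12608/(-16234) = -12608*(-1/16234) = 6304/8117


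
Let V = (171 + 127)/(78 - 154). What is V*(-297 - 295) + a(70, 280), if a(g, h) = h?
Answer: 49424/19 ≈ 2601.3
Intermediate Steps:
V = -149/38 (V = 298/(-76) = 298*(-1/76) = -149/38 ≈ -3.9211)
V*(-297 - 295) + a(70, 280) = -149*(-297 - 295)/38 + 280 = -149/38*(-592) + 280 = 44104/19 + 280 = 49424/19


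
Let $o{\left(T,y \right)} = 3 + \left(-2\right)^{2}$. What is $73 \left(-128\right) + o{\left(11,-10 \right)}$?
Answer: $-9337$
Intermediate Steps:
$o{\left(T,y \right)} = 7$ ($o{\left(T,y \right)} = 3 + 4 = 7$)
$73 \left(-128\right) + o{\left(11,-10 \right)} = 73 \left(-128\right) + 7 = -9344 + 7 = -9337$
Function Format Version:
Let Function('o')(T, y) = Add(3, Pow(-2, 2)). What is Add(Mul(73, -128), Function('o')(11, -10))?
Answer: -9337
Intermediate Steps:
Function('o')(T, y) = 7 (Function('o')(T, y) = Add(3, 4) = 7)
Add(Mul(73, -128), Function('o')(11, -10)) = Add(Mul(73, -128), 7) = Add(-9344, 7) = -9337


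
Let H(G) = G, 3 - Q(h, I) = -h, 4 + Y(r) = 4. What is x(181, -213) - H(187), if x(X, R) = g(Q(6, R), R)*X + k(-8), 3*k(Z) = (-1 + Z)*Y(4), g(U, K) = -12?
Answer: -2359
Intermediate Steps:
Y(r) = 0 (Y(r) = -4 + 4 = 0)
Q(h, I) = 3 + h (Q(h, I) = 3 - (-1)*h = 3 + h)
k(Z) = 0 (k(Z) = ((-1 + Z)*0)/3 = (1/3)*0 = 0)
x(X, R) = -12*X (x(X, R) = -12*X + 0 = -12*X)
x(181, -213) - H(187) = -12*181 - 1*187 = -2172 - 187 = -2359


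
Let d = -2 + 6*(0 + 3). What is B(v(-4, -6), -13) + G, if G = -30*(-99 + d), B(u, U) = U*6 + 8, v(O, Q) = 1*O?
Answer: 2420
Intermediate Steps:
v(O, Q) = O
d = 16 (d = -2 + 6*3 = -2 + 18 = 16)
B(u, U) = 8 + 6*U (B(u, U) = 6*U + 8 = 8 + 6*U)
G = 2490 (G = -30*(-99 + 16) = -30*(-83) = 2490)
B(v(-4, -6), -13) + G = (8 + 6*(-13)) + 2490 = (8 - 78) + 2490 = -70 + 2490 = 2420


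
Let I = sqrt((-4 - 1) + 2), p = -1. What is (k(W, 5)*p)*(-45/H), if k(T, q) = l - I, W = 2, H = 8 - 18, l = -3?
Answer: 27/2 + 9*I*sqrt(3)/2 ≈ 13.5 + 7.7942*I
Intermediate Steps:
H = -10
I = I*sqrt(3) (I = sqrt(-5 + 2) = sqrt(-3) = I*sqrt(3) ≈ 1.732*I)
k(T, q) = -3 - I*sqrt(3)
(k(W, 5)*p)*(-45/H) = ((-3 - I*sqrt(3))*(-1))*(-45/(-10)) = (3 + I*sqrt(3))*(-45*(-1/10)) = (3 + I*sqrt(3))*(9/2) = 27/2 + 9*I*sqrt(3)/2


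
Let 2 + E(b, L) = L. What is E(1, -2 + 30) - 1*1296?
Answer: -1270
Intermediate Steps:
E(b, L) = -2 + L
E(1, -2 + 30) - 1*1296 = (-2 + (-2 + 30)) - 1*1296 = (-2 + 28) - 1296 = 26 - 1296 = -1270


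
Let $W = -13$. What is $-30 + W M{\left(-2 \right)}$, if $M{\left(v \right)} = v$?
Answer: $-4$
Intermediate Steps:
$-30 + W M{\left(-2 \right)} = -30 - -26 = -30 + 26 = -4$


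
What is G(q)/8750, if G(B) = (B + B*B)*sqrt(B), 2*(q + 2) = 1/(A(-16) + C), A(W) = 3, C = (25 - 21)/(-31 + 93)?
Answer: 55491*I*sqrt(66310)/60016250000 ≈ 0.00023809*I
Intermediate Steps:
C = 2/31 (C = 4/62 = 4*(1/62) = 2/31 ≈ 0.064516)
q = -349/190 (q = -2 + 1/(2*(3 + 2/31)) = -2 + 1/(2*(95/31)) = -2 + (1/2)*(31/95) = -2 + 31/190 = -349/190 ≈ -1.8368)
G(B) = sqrt(B)*(B + B**2) (G(B) = (B + B**2)*sqrt(B) = sqrt(B)*(B + B**2))
G(q)/8750 = ((-349/190)**(3/2)*(1 - 349/190))/8750 = (-349*I*sqrt(66310)/36100*(-159/190))*(1/8750) = (55491*I*sqrt(66310)/6859000)*(1/8750) = 55491*I*sqrt(66310)/60016250000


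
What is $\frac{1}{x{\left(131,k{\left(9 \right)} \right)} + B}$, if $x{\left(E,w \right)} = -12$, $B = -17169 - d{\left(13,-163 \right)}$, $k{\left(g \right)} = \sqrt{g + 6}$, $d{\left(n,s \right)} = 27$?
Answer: $- \frac{1}{17208} \approx -5.8112 \cdot 10^{-5}$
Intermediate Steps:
$k{\left(g \right)} = \sqrt{6 + g}$
$B = -17196$ ($B = -17169 - 27 = -17196$)
$\frac{1}{x{\left(131,k{\left(9 \right)} \right)} + B} = \frac{1}{-12 - 17196} = \frac{1}{-17208} = - \frac{1}{17208}$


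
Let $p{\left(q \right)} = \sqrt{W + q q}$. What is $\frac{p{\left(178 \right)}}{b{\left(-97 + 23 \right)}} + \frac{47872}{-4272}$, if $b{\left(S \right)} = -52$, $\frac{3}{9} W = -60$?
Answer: $- \frac{2992}{267} - \frac{\sqrt{1969}}{13} \approx -14.619$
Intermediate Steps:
$W = -180$ ($W = 3 \left(-60\right) = -180$)
$p{\left(q \right)} = \sqrt{-180 + q^{2}}$ ($p{\left(q \right)} = \sqrt{-180 + q q} = \sqrt{-180 + q^{2}}$)
$\frac{p{\left(178 \right)}}{b{\left(-97 + 23 \right)}} + \frac{47872}{-4272} = \frac{\sqrt{-180 + 178^{2}}}{-52} + \frac{47872}{-4272} = \sqrt{-180 + 31684} \left(- \frac{1}{52}\right) + 47872 \left(- \frac{1}{4272}\right) = \sqrt{31504} \left(- \frac{1}{52}\right) - \frac{2992}{267} = 4 \sqrt{1969} \left(- \frac{1}{52}\right) - \frac{2992}{267} = - \frac{\sqrt{1969}}{13} - \frac{2992}{267} = - \frac{2992}{267} - \frac{\sqrt{1969}}{13}$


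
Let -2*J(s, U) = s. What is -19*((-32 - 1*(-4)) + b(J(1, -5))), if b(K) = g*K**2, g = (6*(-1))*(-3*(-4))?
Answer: 874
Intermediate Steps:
J(s, U) = -s/2
g = -72 (g = -6*12 = -72)
b(K) = -72*K**2
-19*((-32 - 1*(-4)) + b(J(1, -5))) = -19*((-32 - 1*(-4)) - 72*(-1/2*1)**2) = -19*((-32 + 4) - 72*(-1/2)**2) = -19*(-28 - 72*1/4) = -19*(-28 - 18) = -19*(-46) = 874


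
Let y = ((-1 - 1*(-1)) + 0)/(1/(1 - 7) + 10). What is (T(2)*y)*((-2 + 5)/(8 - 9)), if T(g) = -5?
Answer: 0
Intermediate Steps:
y = 0 (y = ((-1 + 1) + 0)/(1/(-6) + 10) = (0 + 0)/(-⅙ + 10) = 0/(59/6) = 0*(6/59) = 0)
(T(2)*y)*((-2 + 5)/(8 - 9)) = (-5*0)*((-2 + 5)/(8 - 9)) = 0*(3/(-1)) = 0*(3*(-1)) = 0*(-3) = 0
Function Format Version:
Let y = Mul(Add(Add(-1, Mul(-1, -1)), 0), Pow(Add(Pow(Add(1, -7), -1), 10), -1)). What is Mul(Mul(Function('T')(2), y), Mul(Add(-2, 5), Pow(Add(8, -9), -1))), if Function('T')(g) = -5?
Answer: 0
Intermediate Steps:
y = 0 (y = Mul(Add(Add(-1, 1), 0), Pow(Add(Pow(-6, -1), 10), -1)) = Mul(Add(0, 0), Pow(Add(Rational(-1, 6), 10), -1)) = Mul(0, Pow(Rational(59, 6), -1)) = Mul(0, Rational(6, 59)) = 0)
Mul(Mul(Function('T')(2), y), Mul(Add(-2, 5), Pow(Add(8, -9), -1))) = Mul(Mul(-5, 0), Mul(Add(-2, 5), Pow(Add(8, -9), -1))) = Mul(0, Mul(3, Pow(-1, -1))) = Mul(0, Mul(3, -1)) = Mul(0, -3) = 0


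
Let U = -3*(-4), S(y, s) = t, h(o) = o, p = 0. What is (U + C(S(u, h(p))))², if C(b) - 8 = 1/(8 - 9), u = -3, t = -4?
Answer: 361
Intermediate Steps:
S(y, s) = -4
C(b) = 7 (C(b) = 8 + 1/(8 - 9) = 8 + 1/(-1) = 8 - 1 = 7)
U = 12
(U + C(S(u, h(p))))² = (12 + 7)² = 19² = 361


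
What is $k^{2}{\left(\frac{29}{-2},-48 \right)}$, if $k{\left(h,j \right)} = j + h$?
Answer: $\frac{15625}{4} \approx 3906.3$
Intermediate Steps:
$k{\left(h,j \right)} = h + j$
$k^{2}{\left(\frac{29}{-2},-48 \right)} = \left(\frac{29}{-2} - 48\right)^{2} = \left(29 \left(- \frac{1}{2}\right) - 48\right)^{2} = \left(- \frac{29}{2} - 48\right)^{2} = \left(- \frac{125}{2}\right)^{2} = \frac{15625}{4}$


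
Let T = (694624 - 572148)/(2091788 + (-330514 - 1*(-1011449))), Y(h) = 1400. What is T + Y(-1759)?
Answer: 3881934676/2772723 ≈ 1400.0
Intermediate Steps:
T = 122476/2772723 (T = 122476/(2091788 + (-330514 + 1011449)) = 122476/(2091788 + 680935) = 122476/2772723 ≈ 0.044172)
T + Y(-1759) = 122476/2772723 + 1400 = 3881934676/2772723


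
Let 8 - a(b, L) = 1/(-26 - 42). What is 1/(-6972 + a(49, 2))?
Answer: -68/473551 ≈ -0.00014360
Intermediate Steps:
a(b, L) = 545/68 (a(b, L) = 8 - 1/(-26 - 42) = 8 - 1/(-68) = 8 - 1*(-1/68) = 8 + 1/68 = 545/68)
1/(-6972 + a(49, 2)) = 1/(-6972 + 545/68) = 1/(-473551/68) = -68/473551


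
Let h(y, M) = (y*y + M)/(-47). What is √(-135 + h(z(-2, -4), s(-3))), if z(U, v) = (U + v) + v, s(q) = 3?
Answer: 4*I*√18941/47 ≈ 11.713*I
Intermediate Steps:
z(U, v) = U + 2*v
h(y, M) = -M/47 - y²/47 (h(y, M) = (y² + M)*(-1/47) = (M + y²)*(-1/47) = -M/47 - y²/47)
√(-135 + h(z(-2, -4), s(-3))) = √(-135 + (-1/47*3 - (-2 + 2*(-4))²/47)) = √(-135 + (-3/47 - (-2 - 8)²/47)) = √(-135 + (-3/47 - 1/47*(-10)²)) = √(-135 + (-3/47 - 1/47*100)) = √(-135 + (-3/47 - 100/47)) = √(-135 - 103/47) = √(-6448/47) = 4*I*√18941/47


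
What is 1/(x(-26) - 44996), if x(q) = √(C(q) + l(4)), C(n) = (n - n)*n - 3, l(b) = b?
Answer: -1/44995 ≈ -2.2225e-5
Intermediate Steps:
C(n) = -3 (C(n) = 0*n - 3 = 0 - 3 = -3)
x(q) = 1 (x(q) = √(-3 + 4) = √1 = 1)
1/(x(-26) - 44996) = 1/(1 - 44996) = 1/(-44995) = -1/44995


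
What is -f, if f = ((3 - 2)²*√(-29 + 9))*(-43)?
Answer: 86*I*√5 ≈ 192.3*I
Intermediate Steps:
f = -86*I*√5 (f = (1²*√(-20))*(-43) = (1*(2*I*√5))*(-43) = (2*I*√5)*(-43) = -86*I*√5 ≈ -192.3*I)
-f = -(-86)*I*√5 = 86*I*√5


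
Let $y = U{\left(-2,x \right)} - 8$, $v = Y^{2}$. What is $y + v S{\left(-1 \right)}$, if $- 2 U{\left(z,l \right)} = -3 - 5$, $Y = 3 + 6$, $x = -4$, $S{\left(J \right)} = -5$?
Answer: $-409$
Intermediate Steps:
$Y = 9$
$U{\left(z,l \right)} = 4$ ($U{\left(z,l \right)} = - \frac{-3 - 5}{2} = \left(- \frac{1}{2}\right) \left(-8\right) = 4$)
$v = 81$ ($v = 9^{2} = 81$)
$y = -4$ ($y = 4 - 8 = -4$)
$y + v S{\left(-1 \right)} = -4 + 81 \left(-5\right) = -4 - 405 = -409$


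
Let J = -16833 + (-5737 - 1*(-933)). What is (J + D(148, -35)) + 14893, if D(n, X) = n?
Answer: -6596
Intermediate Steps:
J = -21637 (J = -16833 + (-5737 + 933) = -16833 - 4804 = -21637)
(J + D(148, -35)) + 14893 = (-21637 + 148) + 14893 = -21489 + 14893 = -6596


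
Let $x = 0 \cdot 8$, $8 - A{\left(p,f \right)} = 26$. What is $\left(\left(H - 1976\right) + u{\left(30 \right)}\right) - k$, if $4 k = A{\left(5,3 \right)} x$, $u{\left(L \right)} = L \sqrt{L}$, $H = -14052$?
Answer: $-16028 + 30 \sqrt{30} \approx -15864.0$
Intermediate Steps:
$A{\left(p,f \right)} = -18$ ($A{\left(p,f \right)} = 8 - 26 = -18$)
$x = 0$
$u{\left(L \right)} = L^{\frac{3}{2}}$
$k = 0$ ($k = \frac{\left(-18\right) 0}{4} = \frac{1}{4} \cdot 0 = 0$)
$\left(\left(H - 1976\right) + u{\left(30 \right)}\right) - k = \left(\left(-14052 - 1976\right) + 30^{\frac{3}{2}}\right) - 0 = \left(-16028 + 30 \sqrt{30}\right) + 0 = -16028 + 30 \sqrt{30}$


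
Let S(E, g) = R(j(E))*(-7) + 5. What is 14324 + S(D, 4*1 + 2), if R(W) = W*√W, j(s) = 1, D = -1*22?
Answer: 14322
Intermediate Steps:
D = -22
R(W) = W^(3/2)
S(E, g) = -2 (S(E, g) = 1^(3/2)*(-7) + 5 = 1*(-7) + 5 = -7 + 5 = -2)
14324 + S(D, 4*1 + 2) = 14324 - 2 = 14322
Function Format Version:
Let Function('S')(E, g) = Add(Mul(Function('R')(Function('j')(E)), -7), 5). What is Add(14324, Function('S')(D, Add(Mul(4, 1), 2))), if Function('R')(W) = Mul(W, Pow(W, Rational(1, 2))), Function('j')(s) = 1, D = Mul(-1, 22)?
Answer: 14322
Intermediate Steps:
D = -22
Function('R')(W) = Pow(W, Rational(3, 2))
Function('S')(E, g) = -2 (Function('S')(E, g) = Add(Mul(Pow(1, Rational(3, 2)), -7), 5) = Add(Mul(1, -7), 5) = Add(-7, 5) = -2)
Add(14324, Function('S')(D, Add(Mul(4, 1), 2))) = Add(14324, -2) = 14322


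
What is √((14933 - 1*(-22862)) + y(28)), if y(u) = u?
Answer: √37823 ≈ 194.48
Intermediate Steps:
√((14933 - 1*(-22862)) + y(28)) = √((14933 - 1*(-22862)) + 28) = √((14933 + 22862) + 28) = √(37795 + 28) = √37823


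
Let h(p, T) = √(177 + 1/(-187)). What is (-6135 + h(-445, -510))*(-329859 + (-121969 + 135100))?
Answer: 1943126280 - 316728*√6189326/187 ≈ 1.9389e+9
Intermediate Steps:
h(p, T) = √6189326/187 (h(p, T) = √(177 - 1/187) = √(33098/187) = √6189326/187)
(-6135 + h(-445, -510))*(-329859 + (-121969 + 135100)) = (-6135 + √6189326/187)*(-329859 + (-121969 + 135100)) = (-6135 + √6189326/187)*(-329859 + 13131) = (-6135 + √6189326/187)*(-316728) = 1943126280 - 316728*√6189326/187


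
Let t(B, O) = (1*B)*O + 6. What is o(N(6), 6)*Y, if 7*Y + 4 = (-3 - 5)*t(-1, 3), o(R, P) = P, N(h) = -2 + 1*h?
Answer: -24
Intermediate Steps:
N(h) = -2 + h
t(B, O) = 6 + B*O (t(B, O) = B*O + 6 = 6 + B*O)
Y = -4 (Y = -4/7 + ((-3 - 5)*(6 - 1*3))/7 = -4/7 + (-8*(6 - 3))/7 = -4/7 + (-8*3)/7 = -4/7 + (1/7)*(-24) = -4/7 - 24/7 = -4)
o(N(6), 6)*Y = 6*(-4) = -24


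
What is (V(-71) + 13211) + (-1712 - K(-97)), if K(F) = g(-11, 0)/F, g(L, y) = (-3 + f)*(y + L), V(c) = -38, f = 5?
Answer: 1111695/97 ≈ 11461.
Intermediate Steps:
g(L, y) = 2*L + 2*y (g(L, y) = (-3 + 5)*(y + L) = 2*(L + y) = 2*L + 2*y)
K(F) = -22/F (K(F) = (2*(-11) + 2*0)/F = (-22 + 0)/F = -22/F)
(V(-71) + 13211) + (-1712 - K(-97)) = (-38 + 13211) + (-1712 - (-22)/(-97)) = 13173 + (-1712 - (-22)*(-1)/97) = 13173 + (-1712 - 1*22/97) = 13173 + (-1712 - 22/97) = 13173 - 166086/97 = 1111695/97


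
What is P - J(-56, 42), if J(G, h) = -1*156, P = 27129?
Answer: 27285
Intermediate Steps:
J(G, h) = -156
P - J(-56, 42) = 27129 - 1*(-156) = 27129 + 156 = 27285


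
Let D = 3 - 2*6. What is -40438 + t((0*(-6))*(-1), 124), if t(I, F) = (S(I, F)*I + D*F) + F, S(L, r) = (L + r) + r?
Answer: -41430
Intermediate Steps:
S(L, r) = L + 2*r
D = -9 (D = 3 - 1*12 = 3 - 12 = -9)
t(I, F) = -8*F + I*(I + 2*F) (t(I, F) = ((I + 2*F)*I - 9*F) + F = (I*(I + 2*F) - 9*F) + F = (-9*F + I*(I + 2*F)) + F = -8*F + I*(I + 2*F))
-40438 + t((0*(-6))*(-1), 124) = -40438 + (-8*124 + ((0*(-6))*(-1))*((0*(-6))*(-1) + 2*124)) = -40438 + (-992 + (0*(-1))*(0*(-1) + 248)) = -40438 + (-992 + 0*(0 + 248)) = -40438 + (-992 + 0*248) = -40438 + (-992 + 0) = -40438 - 992 = -41430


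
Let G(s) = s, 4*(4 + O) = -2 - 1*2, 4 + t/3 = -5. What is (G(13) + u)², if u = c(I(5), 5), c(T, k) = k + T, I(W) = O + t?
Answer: 196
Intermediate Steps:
t = -27 (t = -12 + 3*(-5) = -12 - 15 = -27)
O = -5 (O = -4 + (-2 - 1*2)/4 = -4 + (-2 - 2)/4 = -4 + (¼)*(-4) = -4 - 1 = -5)
I(W) = -32 (I(W) = -5 - 27 = -32)
c(T, k) = T + k
u = -27 (u = -32 + 5 = -27)
(G(13) + u)² = (13 - 27)² = (-14)² = 196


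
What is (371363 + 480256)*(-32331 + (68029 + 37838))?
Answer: 62624654784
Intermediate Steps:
(371363 + 480256)*(-32331 + (68029 + 37838)) = 851619*(-32331 + 105867) = 851619*73536 = 62624654784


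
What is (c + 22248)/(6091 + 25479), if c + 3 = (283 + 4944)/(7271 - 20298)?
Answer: 144890194/205631195 ≈ 0.70461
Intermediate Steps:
c = -44308/13027 (c = -3 + (283 + 4944)/(7271 - 20298) = -3 + 5227/(-13027) = -3 + 5227*(-1/13027) = -3 - 5227/13027 = -44308/13027 ≈ -3.4012)
(c + 22248)/(6091 + 25479) = (-44308/13027 + 22248)/(6091 + 25479) = (289780388/13027)/31570 = (289780388/13027)*(1/31570) = 144890194/205631195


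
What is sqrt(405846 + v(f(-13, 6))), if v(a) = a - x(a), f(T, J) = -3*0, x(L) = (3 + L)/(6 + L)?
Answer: sqrt(1623382)/2 ≈ 637.06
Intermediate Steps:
x(L) = (3 + L)/(6 + L)
f(T, J) = 0
v(a) = a - (3 + a)/(6 + a)
sqrt(405846 + v(f(-13, 6))) = sqrt(405846 + (-3 - 1*0 + 0*(6 + 0))/(6 + 0)) = sqrt(405846 + (-3 + 0 + 0*6)/6) = sqrt(405846 + (-3 + 0 + 0)/6) = sqrt(405846 + (1/6)*(-3)) = sqrt(405846 - 1/2) = sqrt(811691/2) = sqrt(1623382)/2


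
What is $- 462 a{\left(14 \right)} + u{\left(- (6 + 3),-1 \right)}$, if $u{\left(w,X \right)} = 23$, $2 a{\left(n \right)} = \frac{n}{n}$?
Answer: $-208$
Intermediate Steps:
$a{\left(n \right)} = \frac{1}{2}$ ($a{\left(n \right)} = \frac{n \frac{1}{n}}{2} = \frac{1}{2} \cdot 1 = \frac{1}{2}$)
$- 462 a{\left(14 \right)} + u{\left(- (6 + 3),-1 \right)} = \left(-462\right) \frac{1}{2} + 23 = -231 + 23 = -208$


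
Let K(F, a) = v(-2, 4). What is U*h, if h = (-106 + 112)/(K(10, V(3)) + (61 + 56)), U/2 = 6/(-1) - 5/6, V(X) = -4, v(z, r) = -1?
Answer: -41/58 ≈ -0.70690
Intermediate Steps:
K(F, a) = -1
U = -41/3 (U = 2*(6/(-1) - 5/6) = 2*(6*(-1) - 5*1/6) = 2*(-6 - 5/6) = 2*(-41/6) = -41/3 ≈ -13.667)
h = 3/58 (h = (-106 + 112)/(-1 + (61 + 56)) = 6/(-1 + 117) = 6/116 = 6*(1/116) = 3/58 ≈ 0.051724)
U*h = -41/3*3/58 = -41/58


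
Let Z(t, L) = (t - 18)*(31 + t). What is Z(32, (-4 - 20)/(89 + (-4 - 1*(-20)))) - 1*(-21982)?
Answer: 22864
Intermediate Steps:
Z(t, L) = (-18 + t)*(31 + t)
Z(32, (-4 - 20)/(89 + (-4 - 1*(-20)))) - 1*(-21982) = (-558 + 32**2 + 13*32) - 1*(-21982) = (-558 + 1024 + 416) + 21982 = 882 + 21982 = 22864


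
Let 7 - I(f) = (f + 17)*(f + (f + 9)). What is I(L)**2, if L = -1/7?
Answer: 46991025/2401 ≈ 19571.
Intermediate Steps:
L = -1/7 (L = -1*1/7 = -1/7 ≈ -0.14286)
I(f) = 7 - (9 + 2*f)*(17 + f) (I(f) = 7 - (f + 17)*(f + (f + 9)) = 7 - (17 + f)*(f + (9 + f)) = 7 - (17 + f)*(9 + 2*f) = 7 - (9 + 2*f)*(17 + f))
I(L)**2 = (-146 - 43*(-1/7) - 2*(-1/7)**2)**2 = (-146 + 43/7 - 2*1/49)**2 = (-146 + 43/7 - 2/49)**2 = (-6855/49)**2 = 46991025/2401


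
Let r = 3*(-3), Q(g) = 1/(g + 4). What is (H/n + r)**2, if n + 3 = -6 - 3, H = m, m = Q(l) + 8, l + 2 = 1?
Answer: 121801/1296 ≈ 93.982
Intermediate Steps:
l = -1 (l = -2 + 1 = -1)
Q(g) = 1/(4 + g)
r = -9
m = 25/3 (m = 1/(4 - 1) + 8 = 1/3 + 8 = 25/3 ≈ 8.3333)
H = 25/3 ≈ 8.3333
n = -12 (n = -3 + (-6 - 3) = -3 - 9 = -12)
(H/n + r)**2 = ((25/3)/(-12) - 9)**2 = ((25/3)*(-1/12) - 9)**2 = (-25/36 - 9)**2 = (-349/36)**2 = 121801/1296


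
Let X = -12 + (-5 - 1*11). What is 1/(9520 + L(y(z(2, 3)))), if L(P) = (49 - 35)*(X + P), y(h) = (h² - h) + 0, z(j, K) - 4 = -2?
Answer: 1/9156 ≈ 0.00010922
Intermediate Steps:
z(j, K) = 2 (z(j, K) = 4 - 2 = 2)
X = -28 (X = -12 + (-5 - 11) = -12 - 16 = -28)
y(h) = h² - h
L(P) = -392 + 14*P (L(P) = (49 - 35)*(-28 + P) = 14*(-28 + P) = -392 + 14*P)
1/(9520 + L(y(z(2, 3)))) = 1/(9520 + (-392 + 14*(2*(-1 + 2)))) = 1/(9520 + (-392 + 14*(2*1))) = 1/(9520 + (-392 + 14*2)) = 1/(9520 + (-392 + 28)) = 1/(9520 - 364) = 1/9156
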